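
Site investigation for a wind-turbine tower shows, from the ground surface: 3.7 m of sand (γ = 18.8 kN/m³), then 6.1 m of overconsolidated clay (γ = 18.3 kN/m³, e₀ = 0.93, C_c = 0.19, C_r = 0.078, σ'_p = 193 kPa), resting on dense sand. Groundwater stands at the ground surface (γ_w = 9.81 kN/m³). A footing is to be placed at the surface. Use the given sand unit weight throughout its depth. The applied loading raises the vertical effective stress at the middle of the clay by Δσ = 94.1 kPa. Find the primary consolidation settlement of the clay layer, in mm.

S_c ≈ 102 mm

Mid-depth of clay below the ground surface: z = 3.7 + 6.1/2 = 6.75 m.
Total vertical stress at mid-clay: σ_v = 18.8×3.7 + 18.3×3.05 = 125.38 kPa.
Pore pressure: u = 9.81×(6.75 − 0) = 66.218 kPa.
Initial effective stress: σ'_0 = σ_v − u = 125.38 − 66.218 = 59.162 kPa.
Final effective stress: σ'_f = 59.162 + 94.1 = 153.26 kPa.
σ'_f = 153.26 ≤ σ'_p = 193 kPa, so the clay remains overconsolidated and only the recompression index applies:
S_c = C_r·H/(1+e₀)·log₁₀(σ'_f/σ'_0) = 0.078×6.1/1.93×log₁₀(153.26/59.162)
    = 0.24653 × 0.41339 = 0.1019 m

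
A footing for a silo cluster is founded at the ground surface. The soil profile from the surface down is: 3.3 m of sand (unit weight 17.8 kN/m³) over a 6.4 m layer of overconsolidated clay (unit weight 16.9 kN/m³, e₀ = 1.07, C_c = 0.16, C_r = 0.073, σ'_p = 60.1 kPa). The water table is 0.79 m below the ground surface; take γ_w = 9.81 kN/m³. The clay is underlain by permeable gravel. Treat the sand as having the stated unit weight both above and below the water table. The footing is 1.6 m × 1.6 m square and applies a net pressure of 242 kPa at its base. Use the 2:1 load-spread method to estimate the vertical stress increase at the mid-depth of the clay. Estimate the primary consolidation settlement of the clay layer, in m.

Mid-depth of clay below the ground surface: z = 3.3 + 6.4/2 = 6.5 m.
Total vertical stress at mid-clay: σ_v = 17.8×3.3 + 16.9×3.2 = 112.82 kPa.
Pore pressure: u = 9.81×(6.5 − 0.79) = 56.015 kPa.
Initial effective stress: σ'_0 = σ_v − u = 112.82 − 56.015 = 56.805 kPa.
Stress increase at mid-clay by the 2:1 spreading method:
Δσ = qBL/((B+z)(L+z)) = 242×1.6×1.6/((1.6+6.5)(1.6+6.5)) = 9.4425 kPa
Final effective stress: σ'_f = 56.805 + 9.4425 = 66.248 kPa.
σ'_f = 66.248 > σ'_p = 60.1 kPa, so the stress path crosses the preconsolidation pressure — recompression up to σ'_p, then virgin compression beyond:
S_c = H/(1+e₀)·[C_r·log₁₀(σ'_p/σ'_0) + C_c·log₁₀(σ'_f/σ'_p)]
    = 6.4/2.07 × [0.073×log₁₀(60.1/56.805) + 0.16×log₁₀(66.248/60.1)]
    = 3.0918 × [0.0017876 + 0.0067677] = 0.02645 m

S_c ≈ 0.0265 m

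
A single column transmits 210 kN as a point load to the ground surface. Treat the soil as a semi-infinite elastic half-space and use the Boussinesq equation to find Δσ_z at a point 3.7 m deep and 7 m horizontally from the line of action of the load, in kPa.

Boussinesq vertical stress below a point load on an elastic half-space:
Δσ_z = 3P/(2πz²) · [1 + (r/z)²]^(−5/2)
r/z = 7/3.7 = 1.8919; [1+(r/z)²]^(−5/2) = 0.022285.
Δσ_z = 3×210/(2π×3.7²) × 0.022285 = 7.3242 × 0.022285 = 0.1632 kPa

Δσ_z ≈ 0.163 kPa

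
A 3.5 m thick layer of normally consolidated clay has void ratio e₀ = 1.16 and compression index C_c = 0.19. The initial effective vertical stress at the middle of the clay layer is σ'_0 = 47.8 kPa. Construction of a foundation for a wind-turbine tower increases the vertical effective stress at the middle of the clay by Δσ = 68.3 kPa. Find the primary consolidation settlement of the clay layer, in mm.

Final effective stress: σ'_f = σ'_0 + Δσ = 47.8 + 68.3 = 116.1 kPa.
Normally consolidated clay, so the full stress increment lies on the virgin compression line:
S_c = C_c·H/(1+e₀)·log₁₀(σ'_f/σ'_0) = 0.19×3.5/(1+1.16)×log₁₀(116.1/47.8)
    = 0.30787 × 0.3854 = 0.1187 m

S_c ≈ 119 mm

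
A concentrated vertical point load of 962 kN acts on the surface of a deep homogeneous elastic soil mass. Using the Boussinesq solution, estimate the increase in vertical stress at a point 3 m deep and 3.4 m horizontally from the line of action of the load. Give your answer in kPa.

Boussinesq vertical stress below a point load on an elastic half-space:
Δσ_z = 3P/(2πz²) · [1 + (r/z)²]^(−5/2)
r/z = 3.4/3 = 1.1333; [1+(r/z)²]^(−5/2) = 0.12678.
Δσ_z = 3×962/(2π×3²) × 0.12678 = 51.036 × 0.12678 = 6.47 kPa

Δσ_z ≈ 6.47 kPa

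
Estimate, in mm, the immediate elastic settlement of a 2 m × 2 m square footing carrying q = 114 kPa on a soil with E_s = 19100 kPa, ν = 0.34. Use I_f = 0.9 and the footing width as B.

S_e ≈ 9.5 mm

Immediate (elastic) settlement: S_e = q·B·(1−ν²)/E_s · I_f.
S_e = 114 × 2 × (1 − 0.34²) / 19100 × 0.9
    = 114 × 2 × 0.8844 / 19100 × 0.9
    = 0.009502 m = 9.502 mm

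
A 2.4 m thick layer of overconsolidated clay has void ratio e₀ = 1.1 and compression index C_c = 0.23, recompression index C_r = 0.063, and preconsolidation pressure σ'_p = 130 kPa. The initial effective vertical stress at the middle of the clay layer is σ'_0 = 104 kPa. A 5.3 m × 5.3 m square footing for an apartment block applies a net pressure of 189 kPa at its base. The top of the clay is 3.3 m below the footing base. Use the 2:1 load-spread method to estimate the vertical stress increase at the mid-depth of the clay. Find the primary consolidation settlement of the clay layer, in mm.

S_c ≈ 30.2 mm

Mid-depth of clay below the footing base: z = 3.3 + 2.4/2 = 4.5 m.
Stress increase at mid-clay by the 2:1 spreading method:
Δσ = qBL/((B+z)(L+z)) = 189×5.3×5.3/((5.3+4.5)(5.3+4.5)) = 55.279 kPa
Final effective stress: σ'_f = 104 + 55.279 = 159.28 kPa.
σ'_f = 159.28 > σ'_p = 130 kPa, so the stress path crosses the preconsolidation pressure — recompression up to σ'_p, then virgin compression beyond:
S_c = H/(1+e₀)·[C_r·log₁₀(σ'_p/σ'_0) + C_c·log₁₀(σ'_f/σ'_p)]
    = 2.4/2.1 × [0.063×log₁₀(130/104) + 0.23×log₁₀(159.28/130)]
    = 1.1429 × [0.0061053 + 0.02029] = 0.03017 m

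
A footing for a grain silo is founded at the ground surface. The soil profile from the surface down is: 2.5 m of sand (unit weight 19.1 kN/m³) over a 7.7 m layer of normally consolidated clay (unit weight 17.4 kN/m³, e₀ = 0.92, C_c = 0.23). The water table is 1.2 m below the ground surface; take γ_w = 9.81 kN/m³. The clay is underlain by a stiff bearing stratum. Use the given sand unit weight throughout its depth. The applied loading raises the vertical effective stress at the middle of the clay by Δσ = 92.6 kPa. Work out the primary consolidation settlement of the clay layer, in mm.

Mid-depth of clay below the ground surface: z = 2.5 + 7.7/2 = 6.35 m.
Total vertical stress at mid-clay: σ_v = 19.1×2.5 + 17.4×3.85 = 114.74 kPa.
Pore pressure: u = 9.81×(6.35 − 1.2) = 50.522 kPa.
Initial effective stress: σ'_0 = σ_v − u = 114.74 − 50.522 = 64.218 kPa.
Final effective stress: σ'_f = σ'_0 + Δσ = 64.218 + 92.6 = 156.82 kPa.
Normally consolidated clay, so the full stress increment lies on the virgin compression line:
S_c = C_c·H/(1+e₀)·log₁₀(σ'_f/σ'_0) = 0.23×7.7/(1+0.92)×log₁₀(156.82/64.218)
    = 0.9224 × 0.38774 = 0.3577 m

S_c ≈ 358 mm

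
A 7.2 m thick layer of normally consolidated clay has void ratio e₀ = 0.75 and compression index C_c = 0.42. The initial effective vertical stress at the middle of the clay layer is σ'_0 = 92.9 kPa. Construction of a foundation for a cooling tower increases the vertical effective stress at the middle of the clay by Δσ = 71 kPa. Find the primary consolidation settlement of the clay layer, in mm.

S_c ≈ 426 mm

Final effective stress: σ'_f = σ'_0 + Δσ = 92.9 + 71 = 163.9 kPa.
Normally consolidated clay, so the full stress increment lies on the virgin compression line:
S_c = C_c·H/(1+e₀)·log₁₀(σ'_f/σ'_0) = 0.42×7.2/(1+0.75)×log₁₀(163.9/92.9)
    = 1.728 × 0.24656 = 0.4261 m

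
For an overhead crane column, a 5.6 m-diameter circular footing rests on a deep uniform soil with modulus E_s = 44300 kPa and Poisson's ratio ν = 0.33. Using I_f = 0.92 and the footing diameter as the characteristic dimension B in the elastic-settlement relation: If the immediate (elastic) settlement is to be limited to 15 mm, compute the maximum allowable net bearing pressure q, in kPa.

q ≈ 145 kPa

S_e = q·B·(1−ν²)/E_s · I_f  ⇒  q = S_e·E_s / (B·(1−ν²)·I_f).
q = 0.015 × 44300 / (5.6 × 0.8911 × 0.92) = 144.7 kPa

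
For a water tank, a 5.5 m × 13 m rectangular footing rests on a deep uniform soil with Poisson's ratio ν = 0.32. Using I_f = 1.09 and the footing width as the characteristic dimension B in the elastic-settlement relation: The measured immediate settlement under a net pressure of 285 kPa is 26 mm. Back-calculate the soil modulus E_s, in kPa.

E_s ≈ 59000 kPa

S_e = q·B·(1−ν²)/E_s · I_f  ⇒  E_s = q·B·(1−ν²)·I_f / S_e.
E_s = 285 × 5.5 × 0.8976 × 1.09 / 0.026 = 58990 kPa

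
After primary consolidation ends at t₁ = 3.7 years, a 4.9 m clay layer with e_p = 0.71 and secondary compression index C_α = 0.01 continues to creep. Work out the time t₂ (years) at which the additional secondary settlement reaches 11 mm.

S_s = C_α·H/(1+e_p)·log₁₀(t₂/t₁) ⇒ log₁₀(t₂/t₁) = S_s·(1+e_p)/(C_α·H).
log₁₀(t₂/t₁) = 0.011 × (1+0.71) / (0.01×4.9) = 0.3839
t₂ = t₁ × 10^0.3839 = 3.7 × 2.42 = 8.955 years

t₂ ≈ 8.96 years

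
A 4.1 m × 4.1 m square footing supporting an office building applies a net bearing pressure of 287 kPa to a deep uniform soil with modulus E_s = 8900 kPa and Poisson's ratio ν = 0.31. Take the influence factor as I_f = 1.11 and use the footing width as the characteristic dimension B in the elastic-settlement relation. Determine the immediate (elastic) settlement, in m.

S_e ≈ 0.133 m

Immediate (elastic) settlement: S_e = q·B·(1−ν²)/E_s · I_f.
S_e = 287 × 4.1 × (1 − 0.31²) / 8900 × 1.11
    = 287 × 4.1 × 0.9039 / 8900 × 1.11
    = 0.1327 m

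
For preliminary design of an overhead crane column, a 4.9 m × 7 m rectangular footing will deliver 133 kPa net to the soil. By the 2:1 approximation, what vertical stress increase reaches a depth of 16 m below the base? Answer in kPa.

Δσ_z ≈ 9.49 kPa

By the 2:1 method the load spreads at 1 horizontal : 2 vertical, so at depth z the loaded area has grown by z in each plan dimension:
Δσ = qBL/((B+z)(L+z)) = 133×4.9×7/((4.9+16)(7+16)) = 9.4901 kPa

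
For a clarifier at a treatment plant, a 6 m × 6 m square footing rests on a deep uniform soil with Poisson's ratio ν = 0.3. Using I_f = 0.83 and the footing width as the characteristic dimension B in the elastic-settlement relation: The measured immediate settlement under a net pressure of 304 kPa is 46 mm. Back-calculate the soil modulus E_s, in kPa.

E_s ≈ 29900 kPa

S_e = q·B·(1−ν²)/E_s · I_f  ⇒  E_s = q·B·(1−ν²)·I_f / S_e.
E_s = 304 × 6 × 0.91 × 0.83 / 0.046 = 29950 kPa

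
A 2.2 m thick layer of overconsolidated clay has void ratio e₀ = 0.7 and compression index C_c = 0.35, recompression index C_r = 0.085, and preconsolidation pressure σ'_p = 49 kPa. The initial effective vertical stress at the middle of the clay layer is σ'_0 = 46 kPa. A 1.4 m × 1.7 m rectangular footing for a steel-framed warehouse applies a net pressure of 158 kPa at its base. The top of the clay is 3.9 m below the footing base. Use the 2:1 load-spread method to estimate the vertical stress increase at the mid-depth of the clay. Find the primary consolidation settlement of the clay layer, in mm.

S_c ≈ 24.9 mm

Mid-depth of clay below the footing base: z = 3.9 + 2.2/2 = 5 m.
Stress increase at mid-clay by the 2:1 spreading method:
Δσ = qBL/((B+z)(L+z)) = 158×1.4×1.7/((1.4+5)(1.7+5)) = 8.7696 kPa
Final effective stress: σ'_f = 46 + 8.7696 = 54.77 kPa.
σ'_f = 54.77 > σ'_p = 49 kPa, so the stress path crosses the preconsolidation pressure — recompression up to σ'_p, then virgin compression beyond:
S_c = H/(1+e₀)·[C_r·log₁₀(σ'_p/σ'_0) + C_c·log₁₀(σ'_f/σ'_p)]
    = 2.2/1.7 × [0.085×log₁₀(49/46) + 0.35×log₁₀(54.77/49)]
    = 1.2941 × [0.0023323 + 0.016921] = 0.02492 m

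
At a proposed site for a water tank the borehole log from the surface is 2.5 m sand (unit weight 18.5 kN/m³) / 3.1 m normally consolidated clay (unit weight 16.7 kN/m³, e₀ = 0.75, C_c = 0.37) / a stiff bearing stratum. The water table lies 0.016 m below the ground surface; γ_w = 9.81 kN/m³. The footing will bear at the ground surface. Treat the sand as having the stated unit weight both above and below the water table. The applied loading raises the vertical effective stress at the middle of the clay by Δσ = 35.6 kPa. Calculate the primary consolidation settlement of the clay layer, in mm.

Mid-depth of clay below the ground surface: z = 2.5 + 3.1/2 = 4.05 m.
Total vertical stress at mid-clay: σ_v = 18.5×2.5 + 16.7×1.55 = 72.135 kPa.
Pore pressure: u = 9.81×(4.05 − 0.016) = 39.574 kPa.
Initial effective stress: σ'_0 = σ_v − u = 72.135 − 39.574 = 32.561 kPa.
Final effective stress: σ'_f = σ'_0 + Δσ = 32.561 + 35.6 = 68.161 kPa.
Normally consolidated clay, so the full stress increment lies on the virgin compression line:
S_c = C_c·H/(1+e₀)·log₁₀(σ'_f/σ'_0) = 0.37×3.1/(1+0.75)×log₁₀(68.161/32.561)
    = 0.65543 × 0.32084 = 0.2103 m

S_c ≈ 210 mm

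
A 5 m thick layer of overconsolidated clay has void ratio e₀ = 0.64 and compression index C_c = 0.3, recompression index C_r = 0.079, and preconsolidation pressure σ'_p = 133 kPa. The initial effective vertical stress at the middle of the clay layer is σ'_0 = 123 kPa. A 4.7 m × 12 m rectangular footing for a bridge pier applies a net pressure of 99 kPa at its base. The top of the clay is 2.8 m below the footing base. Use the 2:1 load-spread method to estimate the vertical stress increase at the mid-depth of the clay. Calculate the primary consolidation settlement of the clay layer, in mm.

S_c ≈ 69.7 mm

Mid-depth of clay below the footing base: z = 2.8 + 5/2 = 5.3 m.
Stress increase at mid-clay by the 2:1 spreading method:
Δσ = qBL/((B+z)(L+z)) = 99×4.7×12/((4.7+5.3)(12+5.3)) = 32.275 kPa
Final effective stress: σ'_f = 123 + 32.275 = 155.28 kPa.
σ'_f = 155.28 > σ'_p = 133 kPa, so the stress path crosses the preconsolidation pressure — recompression up to σ'_p, then virgin compression beyond:
S_c = H/(1+e₀)·[C_r·log₁₀(σ'_p/σ'_0) + C_c·log₁₀(σ'_f/σ'_p)]
    = 5/1.64 × [0.079×log₁₀(133/123) + 0.3×log₁₀(155.28/133)]
    = 3.0488 × [0.0026818 + 0.020179] = 0.0697 m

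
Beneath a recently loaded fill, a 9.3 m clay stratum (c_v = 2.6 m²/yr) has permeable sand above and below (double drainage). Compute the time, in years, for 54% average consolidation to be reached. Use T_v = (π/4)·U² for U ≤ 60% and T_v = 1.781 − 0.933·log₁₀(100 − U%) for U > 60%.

t ≈ 1.9 years

Drainage path length: H_d = H/2 = 4.65 m (double drainage).
U ≤ 60%: T_v = (π/4)·U² = (π/4)×0.54² = 0.22902.
t = T_v·H_d²/c_v = 0.22902×4.65²/2.6 = 1.905 years.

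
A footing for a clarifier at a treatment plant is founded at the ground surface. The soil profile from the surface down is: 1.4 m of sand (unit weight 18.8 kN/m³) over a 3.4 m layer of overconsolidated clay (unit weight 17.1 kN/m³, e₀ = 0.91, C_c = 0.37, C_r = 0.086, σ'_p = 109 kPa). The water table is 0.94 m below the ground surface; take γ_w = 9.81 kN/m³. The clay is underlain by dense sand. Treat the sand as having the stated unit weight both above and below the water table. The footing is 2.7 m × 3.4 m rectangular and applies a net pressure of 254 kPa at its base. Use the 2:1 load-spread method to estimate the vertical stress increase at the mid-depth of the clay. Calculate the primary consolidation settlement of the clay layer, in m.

Mid-depth of clay below the ground surface: z = 1.4 + 3.4/2 = 3.1 m.
Total vertical stress at mid-clay: σ_v = 18.8×1.4 + 17.1×1.7 = 55.39 kPa.
Pore pressure: u = 9.81×(3.1 − 0.94) = 21.19 kPa.
Initial effective stress: σ'_0 = σ_v − u = 55.39 − 21.19 = 34.2 kPa.
Stress increase at mid-clay by the 2:1 spreading method:
Δσ = qBL/((B+z)(L+z)) = 254×2.7×3.4/((2.7+3.1)(3.4+3.1)) = 61.849 kPa
Final effective stress: σ'_f = 34.2 + 61.849 = 96.049 kPa.
σ'_f = 96.049 ≤ σ'_p = 109 kPa, so the clay remains overconsolidated and only the recompression index applies:
S_c = C_r·H/(1+e₀)·log₁₀(σ'_f/σ'_0) = 0.086×3.4/1.91×log₁₀(96.049/34.2)
    = 0.15309 × 0.44847 = 0.06866 m

S_c ≈ 0.0687 m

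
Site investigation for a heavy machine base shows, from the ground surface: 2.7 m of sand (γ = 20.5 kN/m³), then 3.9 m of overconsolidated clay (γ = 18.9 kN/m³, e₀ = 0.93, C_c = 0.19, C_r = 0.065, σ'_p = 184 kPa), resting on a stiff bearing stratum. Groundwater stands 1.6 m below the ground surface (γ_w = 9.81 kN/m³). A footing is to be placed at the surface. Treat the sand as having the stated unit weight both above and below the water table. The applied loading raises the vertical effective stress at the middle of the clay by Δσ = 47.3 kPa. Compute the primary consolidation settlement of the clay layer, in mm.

Mid-depth of clay below the ground surface: z = 2.7 + 3.9/2 = 4.65 m.
Total vertical stress at mid-clay: σ_v = 20.5×2.7 + 18.9×1.95 = 92.205 kPa.
Pore pressure: u = 9.81×(4.65 − 1.6) = 29.921 kPa.
Initial effective stress: σ'_0 = σ_v − u = 92.205 − 29.921 = 62.284 kPa.
Final effective stress: σ'_f = 62.284 + 47.3 = 109.58 kPa.
σ'_f = 109.58 ≤ σ'_p = 184 kPa, so the clay remains overconsolidated and only the recompression index applies:
S_c = C_r·H/(1+e₀)·log₁₀(σ'_f/σ'_0) = 0.065×3.9/1.93×log₁₀(109.58/62.284)
    = 0.13135 × 0.24535 = 0.03223 m

S_c ≈ 32.2 mm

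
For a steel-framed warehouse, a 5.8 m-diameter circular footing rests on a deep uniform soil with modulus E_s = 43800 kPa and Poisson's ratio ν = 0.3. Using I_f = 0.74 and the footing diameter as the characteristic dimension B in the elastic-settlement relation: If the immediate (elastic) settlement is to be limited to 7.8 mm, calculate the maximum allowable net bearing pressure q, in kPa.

q ≈ 87.5 kPa

S_e = q·B·(1−ν²)/E_s · I_f  ⇒  q = S_e·E_s / (B·(1−ν²)·I_f).
q = 0.0078 × 43800 / (5.8 × 0.91 × 0.74) = 87.47 kPa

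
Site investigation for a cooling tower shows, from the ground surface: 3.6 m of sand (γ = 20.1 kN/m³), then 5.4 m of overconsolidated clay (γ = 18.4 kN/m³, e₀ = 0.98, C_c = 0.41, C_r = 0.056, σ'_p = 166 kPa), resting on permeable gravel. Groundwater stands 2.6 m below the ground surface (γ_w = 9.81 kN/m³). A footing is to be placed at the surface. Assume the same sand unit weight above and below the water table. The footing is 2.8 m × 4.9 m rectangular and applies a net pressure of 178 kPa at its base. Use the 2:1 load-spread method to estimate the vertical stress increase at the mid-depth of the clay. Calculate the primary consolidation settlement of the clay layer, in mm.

Mid-depth of clay below the ground surface: z = 3.6 + 5.4/2 = 6.3 m.
Total vertical stress at mid-clay: σ_v = 20.1×3.6 + 18.4×2.7 = 122.04 kPa.
Pore pressure: u = 9.81×(6.3 − 2.6) = 36.297 kPa.
Initial effective stress: σ'_0 = σ_v − u = 122.04 − 36.297 = 85.743 kPa.
Stress increase at mid-clay by the 2:1 spreading method:
Δσ = qBL/((B+z)(L+z)) = 178×2.8×4.9/((2.8+6.3)(4.9+6.3)) = 23.962 kPa
Final effective stress: σ'_f = 85.743 + 23.962 = 109.7 kPa.
σ'_f = 109.7 ≤ σ'_p = 166 kPa, so the clay remains overconsolidated and only the recompression index applies:
S_c = C_r·H/(1+e₀)·log₁₀(σ'_f/σ'_0) = 0.056×5.4/1.98×log₁₀(109.7/85.743)
    = 0.15273 × 0.10701 = 0.01634 m

S_c ≈ 16.3 mm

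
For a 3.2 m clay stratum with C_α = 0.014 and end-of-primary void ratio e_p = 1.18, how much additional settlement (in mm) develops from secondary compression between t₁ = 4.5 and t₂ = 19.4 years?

S_s ≈ 13 mm

Secondary compression: S_s = C_α·H/(1+e_p)·log₁₀(t₂/t₁)
S_s = 0.014×3.2/(1+1.18)×log₁₀(19.4/4.5)
    = 0.02055 × 0.6346 = 0.01304 m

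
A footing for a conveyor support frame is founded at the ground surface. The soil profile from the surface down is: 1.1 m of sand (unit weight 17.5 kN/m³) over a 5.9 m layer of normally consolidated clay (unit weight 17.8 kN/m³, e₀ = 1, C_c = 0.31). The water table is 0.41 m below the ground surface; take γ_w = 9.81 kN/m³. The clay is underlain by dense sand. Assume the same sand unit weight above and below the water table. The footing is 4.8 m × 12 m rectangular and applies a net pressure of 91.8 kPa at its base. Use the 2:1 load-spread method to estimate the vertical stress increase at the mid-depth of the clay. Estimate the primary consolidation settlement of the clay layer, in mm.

Mid-depth of clay below the ground surface: z = 1.1 + 5.9/2 = 4.05 m.
Total vertical stress at mid-clay: σ_v = 17.5×1.1 + 17.8×2.95 = 71.76 kPa.
Pore pressure: u = 9.81×(4.05 − 0.41) = 35.708 kPa.
Initial effective stress: σ'_0 = σ_v − u = 71.76 − 35.708 = 36.052 kPa.
Stress increase at mid-clay by the 2:1 spreading method:
Δσ = qBL/((B+z)(L+z)) = 91.8×4.8×12/((4.8+4.05)(12+4.05)) = 37.226 kPa
Final effective stress: σ'_f = σ'_0 + Δσ = 36.052 + 37.226 = 73.278 kPa.
Normally consolidated clay, so the full stress increment lies on the virgin compression line:
S_c = C_c·H/(1+e₀)·log₁₀(σ'_f/σ'_0) = 0.31×5.9/(1+1)×log₁₀(73.278/36.052)
    = 0.9145 × 0.30804 = 0.2817 m

S_c ≈ 282 mm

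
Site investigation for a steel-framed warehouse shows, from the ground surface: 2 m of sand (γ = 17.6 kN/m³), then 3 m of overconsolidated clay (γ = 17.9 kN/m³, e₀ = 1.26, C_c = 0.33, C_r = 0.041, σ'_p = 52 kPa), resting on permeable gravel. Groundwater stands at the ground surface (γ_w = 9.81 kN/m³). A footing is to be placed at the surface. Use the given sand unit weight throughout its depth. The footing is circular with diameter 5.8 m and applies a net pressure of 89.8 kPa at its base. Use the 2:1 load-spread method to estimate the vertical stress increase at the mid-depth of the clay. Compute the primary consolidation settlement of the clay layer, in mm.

Mid-depth of clay below the ground surface: z = 2 + 3/2 = 3.5 m.
Total vertical stress at mid-clay: σ_v = 17.6×2 + 17.9×1.5 = 62.05 kPa.
Pore pressure: u = 9.81×(3.5 − 0) = 34.335 kPa.
Initial effective stress: σ'_0 = σ_v − u = 62.05 − 34.335 = 27.715 kPa.
Stress increase at mid-clay by the 2:1 spreading method:
Δσ ≈ qD²/(D+z)² = 89.8×5.8²/(5.8+3.5)² = 34.927 kPa
Final effective stress: σ'_f = 27.715 + 34.927 = 62.642 kPa.
σ'_f = 62.642 > σ'_p = 52 kPa, so the stress path crosses the preconsolidation pressure — recompression up to σ'_p, then virgin compression beyond:
S_c = H/(1+e₀)·[C_r·log₁₀(σ'_p/σ'_0) + C_c·log₁₀(σ'_f/σ'_p)]
    = 3/2.26 × [0.041×log₁₀(52/27.715) + 0.33×log₁₀(62.642/52)]
    = 1.3274 × [0.011205 + 0.026685] = 0.0503 m

S_c ≈ 50.3 mm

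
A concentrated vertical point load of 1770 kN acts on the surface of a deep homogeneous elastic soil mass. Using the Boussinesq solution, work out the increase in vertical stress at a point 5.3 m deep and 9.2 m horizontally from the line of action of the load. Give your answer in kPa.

Boussinesq vertical stress below a point load on an elastic half-space:
Δσ_z = 3P/(2πz²) · [1 + (r/z)²]^(−5/2)
r/z = 9.2/5.3 = 1.7358; [1+(r/z)²]^(−5/2) = 0.030994.
Δσ_z = 3×1770/(2π×5.3²) × 0.030994 = 30.086 × 0.030994 = 0.9325 kPa

Δσ_z ≈ 0.932 kPa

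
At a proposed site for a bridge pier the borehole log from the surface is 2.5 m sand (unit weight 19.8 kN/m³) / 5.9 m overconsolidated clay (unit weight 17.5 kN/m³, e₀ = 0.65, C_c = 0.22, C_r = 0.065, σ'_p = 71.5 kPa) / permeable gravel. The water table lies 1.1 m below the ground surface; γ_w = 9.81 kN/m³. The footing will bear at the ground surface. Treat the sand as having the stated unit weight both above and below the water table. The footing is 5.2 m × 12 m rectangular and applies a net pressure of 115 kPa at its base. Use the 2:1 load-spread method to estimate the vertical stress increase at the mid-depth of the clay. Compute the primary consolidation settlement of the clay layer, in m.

Mid-depth of clay below the ground surface: z = 2.5 + 5.9/2 = 5.45 m.
Total vertical stress at mid-clay: σ_v = 19.8×2.5 + 17.5×2.95 = 101.12 kPa.
Pore pressure: u = 9.81×(5.45 − 1.1) = 42.673 kPa.
Initial effective stress: σ'_0 = σ_v − u = 101.12 − 42.673 = 58.447 kPa.
Stress increase at mid-clay by the 2:1 spreading method:
Δσ = qBL/((B+z)(L+z)) = 115×5.2×12/((5.2+5.45)(12+5.45)) = 38.613 kPa
Final effective stress: σ'_f = 58.447 + 38.613 = 97.06 kPa.
σ'_f = 97.06 > σ'_p = 71.5 kPa, so the stress path crosses the preconsolidation pressure — recompression up to σ'_p, then virgin compression beyond:
S_c = H/(1+e₀)·[C_r·log₁₀(σ'_p/σ'_0) + C_c·log₁₀(σ'_f/σ'_p)]
    = 5.9/1.65 × [0.065×log₁₀(71.5/58.447) + 0.22×log₁₀(97.06/71.5)]
    = 3.5758 × [0.0056903 + 0.029202] = 0.1248 m

S_c ≈ 0.125 m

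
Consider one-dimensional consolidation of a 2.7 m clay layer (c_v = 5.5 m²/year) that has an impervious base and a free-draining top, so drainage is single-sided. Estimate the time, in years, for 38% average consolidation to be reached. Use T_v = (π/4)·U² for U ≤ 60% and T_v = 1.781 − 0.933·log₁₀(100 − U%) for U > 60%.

t ≈ 0.15 years

Drainage path length: H_d = H = 2.7 m (single drainage).
U ≤ 60%: T_v = (π/4)·U² = (π/4)×0.38² = 0.11341.
t = T_v·H_d²/c_v = 0.11341×2.7²/5.5 = 0.1503 years.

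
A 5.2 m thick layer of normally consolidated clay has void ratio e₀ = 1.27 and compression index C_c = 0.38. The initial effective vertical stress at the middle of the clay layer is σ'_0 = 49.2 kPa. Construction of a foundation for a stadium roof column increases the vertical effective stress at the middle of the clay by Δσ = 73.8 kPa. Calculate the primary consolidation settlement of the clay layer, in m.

Final effective stress: σ'_f = σ'_0 + Δσ = 49.2 + 73.8 = 123 kPa.
Normally consolidated clay, so the full stress increment lies on the virgin compression line:
S_c = C_c·H/(1+e₀)·log₁₀(σ'_f/σ'_0) = 0.38×5.2/(1+1.27)×log₁₀(123/49.2)
    = 0.87048 × 0.39794 = 0.3464 m

S_c ≈ 0.346 m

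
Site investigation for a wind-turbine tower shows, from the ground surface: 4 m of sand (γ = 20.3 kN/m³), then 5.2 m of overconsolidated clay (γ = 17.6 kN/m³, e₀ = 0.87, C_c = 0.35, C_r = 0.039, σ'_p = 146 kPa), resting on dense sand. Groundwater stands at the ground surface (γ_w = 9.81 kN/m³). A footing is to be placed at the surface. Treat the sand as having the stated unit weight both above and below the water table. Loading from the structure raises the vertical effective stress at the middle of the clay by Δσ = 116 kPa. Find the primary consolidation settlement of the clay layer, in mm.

Mid-depth of clay below the ground surface: z = 4 + 5.2/2 = 6.6 m.
Total vertical stress at mid-clay: σ_v = 20.3×4 + 17.6×2.6 = 126.96 kPa.
Pore pressure: u = 9.81×(6.6 − 0) = 64.746 kPa.
Initial effective stress: σ'_0 = σ_v − u = 126.96 − 64.746 = 62.214 kPa.
Final effective stress: σ'_f = 62.214 + 116 = 178.21 kPa.
σ'_f = 178.21 > σ'_p = 146 kPa, so the stress path crosses the preconsolidation pressure — recompression up to σ'_p, then virgin compression beyond:
S_c = H/(1+e₀)·[C_r·log₁₀(σ'_p/σ'_0) + C_c·log₁₀(σ'_f/σ'_p)]
    = 5.2/1.87 × [0.039×log₁₀(146/62.214) + 0.35×log₁₀(178.21/146)]
    = 2.7807 × [0.014448 + 0.030303] = 0.1244 m

S_c ≈ 124 mm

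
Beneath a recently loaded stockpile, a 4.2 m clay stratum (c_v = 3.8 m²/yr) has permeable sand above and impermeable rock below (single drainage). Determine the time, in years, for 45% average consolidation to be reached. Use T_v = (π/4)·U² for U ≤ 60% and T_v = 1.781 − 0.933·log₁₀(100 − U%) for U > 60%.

Drainage path length: H_d = H = 4.2 m (single drainage).
U ≤ 60%: T_v = (π/4)·U² = (π/4)×0.45² = 0.15904.
t = T_v·H_d²/c_v = 0.15904×4.2²/3.8 = 0.7383 years.

t ≈ 0.738 years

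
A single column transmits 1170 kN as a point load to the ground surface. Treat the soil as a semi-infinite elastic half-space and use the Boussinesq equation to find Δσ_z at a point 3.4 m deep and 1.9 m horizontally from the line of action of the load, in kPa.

Boussinesq vertical stress below a point load on an elastic half-space:
Δσ_z = 3P/(2πz²) · [1 + (r/z)²]^(−5/2)
r/z = 1.9/3.4 = 0.55882; [1+(r/z)²]^(−5/2) = 0.50691.
Δσ_z = 3×1170/(2π×3.4²) × 0.50691 = 48.325 × 0.50691 = 24.5 kPa

Δσ_z ≈ 24.5 kPa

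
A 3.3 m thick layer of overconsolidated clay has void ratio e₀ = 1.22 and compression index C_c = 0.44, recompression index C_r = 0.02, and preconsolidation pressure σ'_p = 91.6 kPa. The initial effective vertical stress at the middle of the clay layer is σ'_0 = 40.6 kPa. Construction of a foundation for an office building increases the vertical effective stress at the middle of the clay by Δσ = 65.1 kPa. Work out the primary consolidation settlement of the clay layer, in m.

S_c ≈ 0.0512 m

Final effective stress: σ'_f = 40.6 + 65.1 = 105.7 kPa.
σ'_f = 105.7 > σ'_p = 91.6 kPa, so the stress path crosses the preconsolidation pressure — recompression up to σ'_p, then virgin compression beyond:
S_c = H/(1+e₀)·[C_r·log₁₀(σ'_p/σ'_0) + C_c·log₁₀(σ'_f/σ'_p)]
    = 3.3/2.22 × [0.02×log₁₀(91.6/40.6) + 0.44×log₁₀(105.7/91.6)]
    = 1.4865 × [0.0070674 + 0.027359] = 0.05117 m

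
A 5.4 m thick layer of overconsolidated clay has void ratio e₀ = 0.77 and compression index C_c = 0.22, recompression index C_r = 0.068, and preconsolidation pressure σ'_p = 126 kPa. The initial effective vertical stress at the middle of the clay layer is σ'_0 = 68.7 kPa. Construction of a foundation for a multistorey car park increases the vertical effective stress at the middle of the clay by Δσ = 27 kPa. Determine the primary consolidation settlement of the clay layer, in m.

S_c ≈ 0.0299 m

Final effective stress: σ'_f = 68.7 + 27 = 95.7 kPa.
σ'_f = 95.7 ≤ σ'_p = 126 kPa, so the clay remains overconsolidated and only the recompression index applies:
S_c = C_r·H/(1+e₀)·log₁₀(σ'_f/σ'_0) = 0.068×5.4/1.77×log₁₀(95.7/68.7)
    = 0.20745 × 0.14396 = 0.02987 m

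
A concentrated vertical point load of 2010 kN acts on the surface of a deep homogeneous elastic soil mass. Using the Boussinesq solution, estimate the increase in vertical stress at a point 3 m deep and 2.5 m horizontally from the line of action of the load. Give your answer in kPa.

Boussinesq vertical stress below a point load on an elastic half-space:
Δσ_z = 3P/(2πz²) · [1 + (r/z)²]^(−5/2)
r/z = 2.5/3 = 0.83333; [1+(r/z)²]^(−5/2) = 0.26757.
Δσ_z = 3×2010/(2π×3²) × 0.26757 = 106.63 × 0.26757 = 28.53 kPa

Δσ_z ≈ 28.5 kPa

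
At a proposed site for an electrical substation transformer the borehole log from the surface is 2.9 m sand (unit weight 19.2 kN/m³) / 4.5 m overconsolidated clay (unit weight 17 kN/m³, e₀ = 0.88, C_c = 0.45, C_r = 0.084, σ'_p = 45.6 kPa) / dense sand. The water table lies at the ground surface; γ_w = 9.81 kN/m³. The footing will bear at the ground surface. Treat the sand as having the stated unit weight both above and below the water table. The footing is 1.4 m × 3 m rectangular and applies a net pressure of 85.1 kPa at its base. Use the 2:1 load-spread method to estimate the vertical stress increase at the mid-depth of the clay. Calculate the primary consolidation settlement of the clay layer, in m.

Mid-depth of clay below the ground surface: z = 2.9 + 4.5/2 = 5.15 m.
Total vertical stress at mid-clay: σ_v = 19.2×2.9 + 17×2.25 = 93.93 kPa.
Pore pressure: u = 9.81×(5.15 − 0) = 50.522 kPa.
Initial effective stress: σ'_0 = σ_v − u = 93.93 − 50.522 = 43.408 kPa.
Stress increase at mid-clay by the 2:1 spreading method:
Δσ = qBL/((B+z)(L+z)) = 85.1×1.4×3/((1.4+5.15)(3+5.15)) = 6.6955 kPa
Final effective stress: σ'_f = 43.408 + 6.6955 = 50.104 kPa.
σ'_f = 50.104 > σ'_p = 45.6 kPa, so the stress path crosses the preconsolidation pressure — recompression up to σ'_p, then virgin compression beyond:
S_c = H/(1+e₀)·[C_r·log₁₀(σ'_p/σ'_0) + C_c·log₁₀(σ'_f/σ'_p)]
    = 4.5/1.88 × [0.084×log₁₀(45.6/43.408) + 0.45×log₁₀(50.104/45.6)]
    = 2.3936 × [0.0017972 + 0.018408] = 0.04836 m

S_c ≈ 0.0484 m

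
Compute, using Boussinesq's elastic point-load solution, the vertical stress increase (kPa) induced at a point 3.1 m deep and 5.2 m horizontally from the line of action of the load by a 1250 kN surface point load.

Δσ_z ≈ 2.19 kPa

Boussinesq vertical stress below a point load on an elastic half-space:
Δσ_z = 3P/(2πz²) · [1 + (r/z)²]^(−5/2)
r/z = 5.2/3.1 = 1.6774; [1+(r/z)²]^(−5/2) = 0.035207.
Δσ_z = 3×1250/(2π×3.1²) × 0.035207 = 62.105 × 0.035207 = 2.187 kPa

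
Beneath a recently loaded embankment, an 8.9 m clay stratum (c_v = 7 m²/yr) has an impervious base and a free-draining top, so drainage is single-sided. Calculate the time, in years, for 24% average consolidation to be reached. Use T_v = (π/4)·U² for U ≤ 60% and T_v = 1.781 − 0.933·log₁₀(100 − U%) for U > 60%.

Drainage path length: H_d = H = 8.9 m (single drainage).
U ≤ 60%: T_v = (π/4)·U² = (π/4)×0.24² = 0.045239.
t = T_v·H_d²/c_v = 0.045239×8.9²/7 = 0.5119 years.

t ≈ 0.512 years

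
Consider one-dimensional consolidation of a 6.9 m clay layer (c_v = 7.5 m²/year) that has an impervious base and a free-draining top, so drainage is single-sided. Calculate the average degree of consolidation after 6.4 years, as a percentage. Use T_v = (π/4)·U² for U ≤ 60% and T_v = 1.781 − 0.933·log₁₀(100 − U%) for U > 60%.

U ≈ 93.3 %

Drainage path length: H_d = H = 6.9 m (single drainage).
T_v = c_v·t/H_d² = 7.5×6.4/6.9² = 1.0082.
T_v = 1.0082 corresponds to the U > 60% branch:
U = 1 − 10^((1.781 − T_v)/0.933)/100 = 0.9327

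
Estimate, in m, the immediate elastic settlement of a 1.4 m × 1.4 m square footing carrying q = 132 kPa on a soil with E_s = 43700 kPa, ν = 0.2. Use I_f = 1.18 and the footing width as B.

S_e ≈ 0.00479 m

Immediate (elastic) settlement: S_e = q·B·(1−ν²)/E_s · I_f.
S_e = 132 × 1.4 × (1 − 0.2²) / 43700 × 1.18
    = 132 × 1.4 × 0.96 / 43700 × 1.18
    = 0.00479 m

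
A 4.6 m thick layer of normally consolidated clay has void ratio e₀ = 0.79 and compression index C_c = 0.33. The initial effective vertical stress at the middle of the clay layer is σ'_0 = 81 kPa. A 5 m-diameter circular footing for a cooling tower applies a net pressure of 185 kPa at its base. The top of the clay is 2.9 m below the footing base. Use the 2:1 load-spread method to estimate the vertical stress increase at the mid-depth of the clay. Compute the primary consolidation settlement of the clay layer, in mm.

S_c ≈ 161 mm

Mid-depth of clay below the footing base: z = 2.9 + 4.6/2 = 5.2 m.
Stress increase at mid-clay by the 2:1 spreading method:
Δσ ≈ qD²/(D+z)² = 185×5²/(5+5.2)² = 44.454 kPa
Final effective stress: σ'_f = σ'_0 + Δσ = 81 + 44.454 = 125.45 kPa.
Normally consolidated clay, so the full stress increment lies on the virgin compression line:
S_c = C_c·H/(1+e₀)·log₁₀(σ'_f/σ'_0) = 0.33×4.6/(1+0.79)×log₁₀(125.45/81)
    = 0.84804 × 0.18999 = 0.1611 m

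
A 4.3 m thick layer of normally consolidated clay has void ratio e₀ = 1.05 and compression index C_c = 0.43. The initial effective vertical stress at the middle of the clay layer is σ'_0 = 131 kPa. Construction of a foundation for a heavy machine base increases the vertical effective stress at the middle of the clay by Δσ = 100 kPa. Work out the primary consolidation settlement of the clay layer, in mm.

Final effective stress: σ'_f = σ'_0 + Δσ = 131 + 100 = 231 kPa.
Normally consolidated clay, so the full stress increment lies on the virgin compression line:
S_c = C_c·H/(1+e₀)·log₁₀(σ'_f/σ'_0) = 0.43×4.3/(1+1.05)×log₁₀(231/131)
    = 0.90195 × 0.24634 = 0.2222 m

S_c ≈ 222 mm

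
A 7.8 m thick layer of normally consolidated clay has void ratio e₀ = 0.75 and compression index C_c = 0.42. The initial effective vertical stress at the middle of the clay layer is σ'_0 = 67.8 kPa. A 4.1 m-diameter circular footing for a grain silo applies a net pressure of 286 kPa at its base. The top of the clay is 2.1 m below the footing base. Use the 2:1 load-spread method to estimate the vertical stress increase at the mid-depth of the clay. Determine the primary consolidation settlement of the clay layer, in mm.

S_c ≈ 429 mm

Mid-depth of clay below the footing base: z = 2.1 + 7.8/2 = 6 m.
Stress increase at mid-clay by the 2:1 spreading method:
Δσ ≈ qD²/(D+z)² = 286×4.1²/(4.1+6)² = 47.129 kPa
Final effective stress: σ'_f = σ'_0 + Δσ = 67.8 + 47.129 = 114.93 kPa.
Normally consolidated clay, so the full stress increment lies on the virgin compression line:
S_c = C_c·H/(1+e₀)·log₁₀(σ'_f/σ'_0) = 0.42×7.8/(1+0.75)×log₁₀(114.93/67.8)
    = 1.872 × 0.2292 = 0.4291 m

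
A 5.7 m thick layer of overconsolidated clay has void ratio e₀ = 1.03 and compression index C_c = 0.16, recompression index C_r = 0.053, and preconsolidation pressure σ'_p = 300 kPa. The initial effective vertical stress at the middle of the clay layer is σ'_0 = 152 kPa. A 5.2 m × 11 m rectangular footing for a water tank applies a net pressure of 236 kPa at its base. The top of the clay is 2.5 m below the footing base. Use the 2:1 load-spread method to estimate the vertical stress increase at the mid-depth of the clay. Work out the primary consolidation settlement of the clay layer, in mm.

Mid-depth of clay below the footing base: z = 2.5 + 5.7/2 = 5.35 m.
Stress increase at mid-clay by the 2:1 spreading method:
Δσ = qBL/((B+z)(L+z)) = 236×5.2×11/((5.2+5.35)(11+5.35)) = 78.26 kPa
Final effective stress: σ'_f = 152 + 78.26 = 230.26 kPa.
σ'_f = 230.26 ≤ σ'_p = 300 kPa, so the clay remains overconsolidated and only the recompression index applies:
S_c = C_r·H/(1+e₀)·log₁₀(σ'_f/σ'_0) = 0.053×5.7/2.03×log₁₀(230.26/152)
    = 0.14882 × 0.18037 = 0.02684 m

S_c ≈ 26.8 mm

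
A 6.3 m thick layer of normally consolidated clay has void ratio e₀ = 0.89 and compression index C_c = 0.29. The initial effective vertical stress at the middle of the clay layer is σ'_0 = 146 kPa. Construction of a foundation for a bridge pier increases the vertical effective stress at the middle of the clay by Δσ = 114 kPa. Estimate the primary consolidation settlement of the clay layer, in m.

Final effective stress: σ'_f = σ'_0 + Δσ = 146 + 114 = 260 kPa.
Normally consolidated clay, so the full stress increment lies on the virgin compression line:
S_c = C_c·H/(1+e₀)·log₁₀(σ'_f/σ'_0) = 0.29×6.3/(1+0.89)×log₁₀(260/146)
    = 0.96667 × 0.25062 = 0.2423 m

S_c ≈ 0.242 m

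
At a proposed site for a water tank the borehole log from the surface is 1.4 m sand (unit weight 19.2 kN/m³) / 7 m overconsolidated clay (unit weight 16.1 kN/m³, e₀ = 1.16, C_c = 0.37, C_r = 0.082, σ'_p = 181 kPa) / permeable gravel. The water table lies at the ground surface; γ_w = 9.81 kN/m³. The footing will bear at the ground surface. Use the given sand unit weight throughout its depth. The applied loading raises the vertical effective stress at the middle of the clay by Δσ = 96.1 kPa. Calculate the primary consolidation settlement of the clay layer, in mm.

S_c ≈ 152 mm

Mid-depth of clay below the ground surface: z = 1.4 + 7/2 = 4.9 m.
Total vertical stress at mid-clay: σ_v = 19.2×1.4 + 16.1×3.5 = 83.23 kPa.
Pore pressure: u = 9.81×(4.9 − 0) = 48.069 kPa.
Initial effective stress: σ'_0 = σ_v − u = 83.23 − 48.069 = 35.161 kPa.
Final effective stress: σ'_f = 35.161 + 96.1 = 131.26 kPa.
σ'_f = 131.26 ≤ σ'_p = 181 kPa, so the clay remains overconsolidated and only the recompression index applies:
S_c = C_r·H/(1+e₀)·log₁₀(σ'_f/σ'_0) = 0.082×7/2.16×log₁₀(131.26/35.161)
    = 0.26574 × 0.57207 = 0.152 m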